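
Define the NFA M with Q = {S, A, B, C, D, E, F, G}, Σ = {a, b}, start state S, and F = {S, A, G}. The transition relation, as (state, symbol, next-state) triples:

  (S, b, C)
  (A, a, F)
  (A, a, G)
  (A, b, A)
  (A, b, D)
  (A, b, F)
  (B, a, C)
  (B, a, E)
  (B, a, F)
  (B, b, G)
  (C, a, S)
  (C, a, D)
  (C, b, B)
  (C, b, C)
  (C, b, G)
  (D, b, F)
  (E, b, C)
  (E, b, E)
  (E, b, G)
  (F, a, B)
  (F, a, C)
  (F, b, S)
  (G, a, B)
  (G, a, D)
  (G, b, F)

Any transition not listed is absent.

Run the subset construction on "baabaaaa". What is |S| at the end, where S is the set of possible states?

Start in {S}.
Read 'b': S→{C}; now {C}.
Read 'a': C→{S, D}; now {S, D}.
Read 'a': S→∅, D→∅; now ∅.
The set is empty and remains empty for the remaining 5 symbols.
That set has 0 states.

0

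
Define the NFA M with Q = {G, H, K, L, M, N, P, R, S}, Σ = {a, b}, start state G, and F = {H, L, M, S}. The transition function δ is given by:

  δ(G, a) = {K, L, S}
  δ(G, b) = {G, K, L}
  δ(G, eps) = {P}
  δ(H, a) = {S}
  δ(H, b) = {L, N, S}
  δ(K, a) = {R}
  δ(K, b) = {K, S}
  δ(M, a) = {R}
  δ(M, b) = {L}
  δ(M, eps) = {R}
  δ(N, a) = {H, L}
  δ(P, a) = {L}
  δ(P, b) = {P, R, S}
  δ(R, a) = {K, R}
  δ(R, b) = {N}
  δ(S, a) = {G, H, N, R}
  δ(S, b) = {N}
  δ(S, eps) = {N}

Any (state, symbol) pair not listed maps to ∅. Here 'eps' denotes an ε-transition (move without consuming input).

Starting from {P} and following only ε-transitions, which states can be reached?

{P}

Begin with {P}.
No ε-moves leave this set, so the closure equals the set itself.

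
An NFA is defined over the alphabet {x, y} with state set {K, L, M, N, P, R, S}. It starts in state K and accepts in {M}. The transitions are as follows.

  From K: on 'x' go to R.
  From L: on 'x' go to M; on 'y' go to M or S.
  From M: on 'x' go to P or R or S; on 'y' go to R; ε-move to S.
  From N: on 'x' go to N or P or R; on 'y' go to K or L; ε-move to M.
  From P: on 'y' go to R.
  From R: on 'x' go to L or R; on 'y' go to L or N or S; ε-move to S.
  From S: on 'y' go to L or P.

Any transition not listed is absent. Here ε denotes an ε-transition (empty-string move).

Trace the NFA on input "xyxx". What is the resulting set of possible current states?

{L, M, N, P, R, S}

Start in {K}.
Read 'x': {K} → {R, S}.
Read 'y': {R, S} → {L, M, N, P, S}.
Read 'x': {L, M, N, P, S} → {M, N, P, R, S}.
Read 'x': {M, N, P, R, S} → {L, M, N, P, R, S}.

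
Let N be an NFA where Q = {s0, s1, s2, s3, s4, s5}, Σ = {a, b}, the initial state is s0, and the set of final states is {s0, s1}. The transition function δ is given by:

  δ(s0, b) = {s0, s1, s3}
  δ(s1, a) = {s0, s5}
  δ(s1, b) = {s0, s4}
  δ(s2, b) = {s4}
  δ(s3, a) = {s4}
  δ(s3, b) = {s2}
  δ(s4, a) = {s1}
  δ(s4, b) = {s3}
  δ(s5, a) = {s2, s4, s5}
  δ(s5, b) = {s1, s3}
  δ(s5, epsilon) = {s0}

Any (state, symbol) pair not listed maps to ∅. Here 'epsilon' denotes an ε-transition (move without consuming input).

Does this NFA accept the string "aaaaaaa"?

Start in {s0}.
Read 'a': {s0} → ∅.
The set is empty and remains empty for the remaining 6 symbols.
The final set ∅ contains no accepting state.

No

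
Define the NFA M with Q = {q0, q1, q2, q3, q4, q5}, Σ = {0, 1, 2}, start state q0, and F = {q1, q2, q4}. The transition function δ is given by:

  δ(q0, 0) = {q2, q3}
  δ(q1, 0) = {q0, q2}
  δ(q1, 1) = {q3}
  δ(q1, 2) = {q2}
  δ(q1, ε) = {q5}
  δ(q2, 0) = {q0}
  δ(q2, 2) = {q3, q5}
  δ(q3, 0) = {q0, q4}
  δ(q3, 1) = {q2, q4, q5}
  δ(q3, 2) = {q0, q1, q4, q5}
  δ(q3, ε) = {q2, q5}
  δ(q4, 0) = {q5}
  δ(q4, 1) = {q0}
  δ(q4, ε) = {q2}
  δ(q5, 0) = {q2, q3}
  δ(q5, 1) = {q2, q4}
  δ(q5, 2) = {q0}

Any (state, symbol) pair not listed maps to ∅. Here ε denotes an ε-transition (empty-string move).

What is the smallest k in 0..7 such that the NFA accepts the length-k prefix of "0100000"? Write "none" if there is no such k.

Start in {q0}.
Read '0': {q0} → {q2, q3, q5}.
None of the earlier sets intersect F, but {q2, q3, q5} does.

1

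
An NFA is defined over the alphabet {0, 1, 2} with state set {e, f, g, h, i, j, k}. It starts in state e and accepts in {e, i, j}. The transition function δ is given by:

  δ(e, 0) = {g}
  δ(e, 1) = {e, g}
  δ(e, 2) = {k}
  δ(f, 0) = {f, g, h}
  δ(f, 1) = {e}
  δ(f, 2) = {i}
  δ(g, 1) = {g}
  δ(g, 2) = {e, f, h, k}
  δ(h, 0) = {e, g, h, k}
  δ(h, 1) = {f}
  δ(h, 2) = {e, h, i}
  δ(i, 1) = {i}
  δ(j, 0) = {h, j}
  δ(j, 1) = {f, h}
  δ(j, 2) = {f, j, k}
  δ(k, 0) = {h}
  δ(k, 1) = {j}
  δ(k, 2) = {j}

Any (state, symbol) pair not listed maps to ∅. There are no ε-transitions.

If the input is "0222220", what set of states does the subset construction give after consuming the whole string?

{e, f, g, h, j, k}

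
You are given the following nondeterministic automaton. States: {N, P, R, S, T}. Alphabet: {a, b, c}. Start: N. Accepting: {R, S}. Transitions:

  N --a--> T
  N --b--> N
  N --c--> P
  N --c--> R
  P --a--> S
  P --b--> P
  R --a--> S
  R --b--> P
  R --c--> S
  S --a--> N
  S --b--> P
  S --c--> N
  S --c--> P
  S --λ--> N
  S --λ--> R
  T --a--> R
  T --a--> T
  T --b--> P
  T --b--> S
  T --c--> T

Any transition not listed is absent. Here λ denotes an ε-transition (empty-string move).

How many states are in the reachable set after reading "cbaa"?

Start in {N}.
Read 'c': N→{P, R}; now {P, R}.
Read 'b': P→{P}, R→{P}; now {P}.
Read 'a': P→{S}; union {S}; ε-closure = {N, R, S}.
Read 'a': N→{T}, R→{S}, S→{N}; union {N, S, T}; ε-closure = {N, R, S, T}.
That set has 4 states.

4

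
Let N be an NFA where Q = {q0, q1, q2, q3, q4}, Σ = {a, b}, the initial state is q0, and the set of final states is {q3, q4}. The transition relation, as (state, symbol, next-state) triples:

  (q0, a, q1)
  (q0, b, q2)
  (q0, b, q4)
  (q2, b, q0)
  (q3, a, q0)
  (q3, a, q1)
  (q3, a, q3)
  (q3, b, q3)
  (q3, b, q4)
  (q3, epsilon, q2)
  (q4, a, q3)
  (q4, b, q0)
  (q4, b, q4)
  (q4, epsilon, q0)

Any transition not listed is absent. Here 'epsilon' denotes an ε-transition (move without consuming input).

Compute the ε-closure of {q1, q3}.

{q1, q2, q3}

Begin with {q1, q3}.
ε-move q3 → q2; add q2.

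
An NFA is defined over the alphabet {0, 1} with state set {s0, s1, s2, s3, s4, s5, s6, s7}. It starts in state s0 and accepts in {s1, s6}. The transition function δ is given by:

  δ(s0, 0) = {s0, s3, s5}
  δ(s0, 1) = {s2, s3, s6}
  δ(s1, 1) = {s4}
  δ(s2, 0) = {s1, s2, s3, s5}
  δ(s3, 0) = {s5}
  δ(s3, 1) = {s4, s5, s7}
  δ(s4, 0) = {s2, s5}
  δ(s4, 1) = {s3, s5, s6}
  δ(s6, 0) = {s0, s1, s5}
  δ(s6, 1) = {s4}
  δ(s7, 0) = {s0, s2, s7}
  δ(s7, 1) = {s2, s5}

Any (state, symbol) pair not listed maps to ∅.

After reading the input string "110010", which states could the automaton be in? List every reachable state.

Start in {s0}.
Read '1': {s0} → {s2, s3, s6}.
Read '1': {s2, s3, s6} → {s4, s5, s7}.
Read '0': {s4, s5, s7} → {s0, s2, s5, s7}.
Read '0': {s0, s2, s5, s7} → {s0, s1, s2, s3, s5, s7}.
Read '1': {s0, s1, s2, s3, s5, s7} → {s2, s3, s4, s5, s6, s7}.
Read '0': {s2, s3, s4, s5, s6, s7} → {s0, s1, s2, s3, s5, s7}.

{s0, s1, s2, s3, s5, s7}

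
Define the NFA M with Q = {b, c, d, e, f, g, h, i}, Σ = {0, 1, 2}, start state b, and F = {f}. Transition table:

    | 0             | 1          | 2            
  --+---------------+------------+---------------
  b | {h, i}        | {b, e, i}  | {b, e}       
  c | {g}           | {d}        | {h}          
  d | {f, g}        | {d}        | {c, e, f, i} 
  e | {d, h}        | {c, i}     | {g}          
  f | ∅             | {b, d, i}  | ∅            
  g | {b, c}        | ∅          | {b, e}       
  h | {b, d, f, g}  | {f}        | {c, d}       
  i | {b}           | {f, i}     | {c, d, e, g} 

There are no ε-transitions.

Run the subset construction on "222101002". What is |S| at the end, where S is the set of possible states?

8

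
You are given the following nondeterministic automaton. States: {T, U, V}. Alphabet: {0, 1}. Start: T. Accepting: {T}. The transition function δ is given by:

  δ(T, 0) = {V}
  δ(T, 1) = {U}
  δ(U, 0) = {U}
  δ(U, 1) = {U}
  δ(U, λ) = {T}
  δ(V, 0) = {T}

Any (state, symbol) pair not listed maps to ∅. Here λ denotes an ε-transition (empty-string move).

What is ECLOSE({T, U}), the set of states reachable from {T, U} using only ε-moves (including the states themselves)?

{T, U}

Begin with {T, U}.
No ε-moves leave this set, so the closure equals the set itself.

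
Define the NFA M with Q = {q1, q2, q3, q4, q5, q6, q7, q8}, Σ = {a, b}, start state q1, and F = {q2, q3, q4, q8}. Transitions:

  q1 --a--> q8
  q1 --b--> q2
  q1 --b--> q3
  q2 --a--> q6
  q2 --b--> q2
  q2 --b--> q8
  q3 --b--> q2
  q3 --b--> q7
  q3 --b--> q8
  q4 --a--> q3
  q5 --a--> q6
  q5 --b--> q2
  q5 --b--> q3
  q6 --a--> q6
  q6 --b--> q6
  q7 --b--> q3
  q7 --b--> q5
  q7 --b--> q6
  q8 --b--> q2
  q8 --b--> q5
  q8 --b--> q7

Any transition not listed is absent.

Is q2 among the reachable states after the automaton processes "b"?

Yes

Start in {q1}.
Read 'b': {q1} → {q2, q3}.
State q2 is in {q2, q3}.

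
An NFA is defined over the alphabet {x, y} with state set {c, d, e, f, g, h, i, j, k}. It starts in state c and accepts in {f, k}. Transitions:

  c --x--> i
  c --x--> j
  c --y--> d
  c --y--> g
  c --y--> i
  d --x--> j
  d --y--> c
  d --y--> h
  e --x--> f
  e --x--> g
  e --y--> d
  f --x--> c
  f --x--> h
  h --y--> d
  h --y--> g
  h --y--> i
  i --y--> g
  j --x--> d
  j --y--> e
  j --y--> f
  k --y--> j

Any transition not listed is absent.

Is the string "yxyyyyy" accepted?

No

Start in {c}.
Read 'y': {c} → {d, g, i}.
Read 'x': {d, g, i} → {j}.
Read 'y': {j} → {e, f}.
Read 'y': {e, f} → {d}.
Read 'y': {d} → {c, h}.
Read 'y': {c, h} → {d, g, i}.
Read 'y': {d, g, i} → {c, g, h}.
The final set {c, g, h} contains no accepting state.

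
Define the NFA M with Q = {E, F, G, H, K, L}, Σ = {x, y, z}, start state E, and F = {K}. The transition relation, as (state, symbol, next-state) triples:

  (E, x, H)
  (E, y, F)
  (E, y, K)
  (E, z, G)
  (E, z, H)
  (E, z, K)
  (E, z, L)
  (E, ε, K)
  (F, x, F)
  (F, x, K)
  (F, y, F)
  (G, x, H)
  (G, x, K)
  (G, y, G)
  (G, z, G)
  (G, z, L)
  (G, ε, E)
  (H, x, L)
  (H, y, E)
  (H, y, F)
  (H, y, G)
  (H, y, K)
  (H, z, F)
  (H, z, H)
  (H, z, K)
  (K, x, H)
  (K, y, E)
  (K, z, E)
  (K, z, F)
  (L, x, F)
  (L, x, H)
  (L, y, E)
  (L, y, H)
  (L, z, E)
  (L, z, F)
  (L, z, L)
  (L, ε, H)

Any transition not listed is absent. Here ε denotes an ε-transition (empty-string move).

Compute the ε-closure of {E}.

{E, K}

Begin with {E}.
ε-move E → K; add K.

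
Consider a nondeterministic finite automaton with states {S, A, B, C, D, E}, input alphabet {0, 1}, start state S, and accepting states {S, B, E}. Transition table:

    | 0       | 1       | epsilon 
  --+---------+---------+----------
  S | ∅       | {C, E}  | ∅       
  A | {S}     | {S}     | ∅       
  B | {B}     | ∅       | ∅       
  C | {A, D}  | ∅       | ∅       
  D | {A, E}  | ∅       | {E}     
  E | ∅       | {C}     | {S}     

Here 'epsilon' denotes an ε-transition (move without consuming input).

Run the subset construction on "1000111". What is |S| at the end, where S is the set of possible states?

Start in {S}.
Read '1': {S} → {S, C, E}.
Read '0': {S, C, E} → {S, A, D, E}.
Read '0': {S, A, D, E} → {S, A, E}.
Read '0': {S, A, E} → {S}.
Read '1': {S} → {S, C, E}.
Read '1': {S, C, E} → {S, C, E}.
Read '1': {S, C, E} → {S, C, E}.
That set has 3 states.

3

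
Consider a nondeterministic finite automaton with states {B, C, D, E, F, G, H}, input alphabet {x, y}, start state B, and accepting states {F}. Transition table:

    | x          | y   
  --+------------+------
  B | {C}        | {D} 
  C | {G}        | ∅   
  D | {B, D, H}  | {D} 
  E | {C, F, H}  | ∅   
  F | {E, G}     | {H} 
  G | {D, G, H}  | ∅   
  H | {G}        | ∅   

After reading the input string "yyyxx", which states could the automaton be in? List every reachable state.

{B, C, D, G, H}

Start in {B}.
Read 'y': {B} → {D}.
Read 'y': {D} → {D}.
Read 'y': {D} → {D}.
Read 'x': {D} → {B, D, H}.
Read 'x': {B, D, H} → {B, C, D, G, H}.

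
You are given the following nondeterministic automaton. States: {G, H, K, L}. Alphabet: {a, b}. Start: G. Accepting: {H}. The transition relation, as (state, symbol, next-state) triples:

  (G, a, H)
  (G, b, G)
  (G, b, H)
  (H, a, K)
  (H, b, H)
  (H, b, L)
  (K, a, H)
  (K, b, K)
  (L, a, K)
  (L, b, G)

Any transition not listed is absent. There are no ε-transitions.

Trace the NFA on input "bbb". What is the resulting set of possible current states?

{G, H, L}

Start in {G}.
Read 'b': {G} → {G, H}.
Read 'b': {G, H} → {G, H, L}.
Read 'b': {G, H, L} → {G, H, L}.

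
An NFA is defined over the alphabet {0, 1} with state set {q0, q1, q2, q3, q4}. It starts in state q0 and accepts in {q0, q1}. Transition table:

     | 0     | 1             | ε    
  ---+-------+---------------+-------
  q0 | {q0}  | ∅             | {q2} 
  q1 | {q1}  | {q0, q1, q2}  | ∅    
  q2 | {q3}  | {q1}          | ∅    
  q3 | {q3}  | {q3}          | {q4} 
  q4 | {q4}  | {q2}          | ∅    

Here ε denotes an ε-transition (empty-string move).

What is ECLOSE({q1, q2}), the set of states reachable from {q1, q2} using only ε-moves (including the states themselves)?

Begin with {q1, q2}.
No ε-moves leave this set, so the closure equals the set itself.

{q1, q2}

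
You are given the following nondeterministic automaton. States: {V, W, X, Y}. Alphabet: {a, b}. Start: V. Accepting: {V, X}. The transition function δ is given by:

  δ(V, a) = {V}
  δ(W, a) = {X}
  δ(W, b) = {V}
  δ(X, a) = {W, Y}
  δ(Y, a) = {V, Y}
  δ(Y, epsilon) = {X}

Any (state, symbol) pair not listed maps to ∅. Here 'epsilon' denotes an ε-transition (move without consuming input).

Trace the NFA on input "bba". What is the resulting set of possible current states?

∅

Start in {V}.
Read 'b': V→∅; now ∅.
The set is empty and remains empty for the remaining 2 symbols.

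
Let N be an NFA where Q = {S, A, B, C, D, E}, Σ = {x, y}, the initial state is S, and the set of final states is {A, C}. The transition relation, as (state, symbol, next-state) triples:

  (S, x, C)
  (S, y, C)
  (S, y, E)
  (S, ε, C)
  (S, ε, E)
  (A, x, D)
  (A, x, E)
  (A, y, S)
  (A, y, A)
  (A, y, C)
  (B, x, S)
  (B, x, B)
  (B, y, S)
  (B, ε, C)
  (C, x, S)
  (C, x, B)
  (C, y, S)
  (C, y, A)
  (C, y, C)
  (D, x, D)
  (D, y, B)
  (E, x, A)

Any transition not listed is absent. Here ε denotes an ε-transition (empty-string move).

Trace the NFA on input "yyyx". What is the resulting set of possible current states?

Start: ε-closure({S}) = {S, C, E}.
Read 'y': {S, C, E} → {S, A, C, E}.
Read 'y': {S, A, C, E} → {S, A, C, E}.
Read 'y': {S, A, C, E} → {S, A, C, E}.
Read 'x': {S, A, C, E} → {S, A, B, C, D, E}.

{S, A, B, C, D, E}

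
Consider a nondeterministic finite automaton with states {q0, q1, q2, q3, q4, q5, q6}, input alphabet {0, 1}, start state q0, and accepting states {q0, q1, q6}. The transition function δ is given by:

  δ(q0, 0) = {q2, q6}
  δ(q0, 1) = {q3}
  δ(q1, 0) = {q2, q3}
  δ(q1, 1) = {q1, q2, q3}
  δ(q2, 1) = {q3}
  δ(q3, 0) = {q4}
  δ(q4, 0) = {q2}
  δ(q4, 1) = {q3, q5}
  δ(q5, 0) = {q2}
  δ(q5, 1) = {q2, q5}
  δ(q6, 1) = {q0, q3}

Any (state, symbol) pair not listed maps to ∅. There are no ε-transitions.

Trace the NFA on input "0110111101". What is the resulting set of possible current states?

{q3, q5}

Start in {q0}.
Read '0': {q0} → {q2, q6}.
Read '1': {q2, q6} → {q0, q3}.
Read '1': {q0, q3} → {q3}.
Read '0': {q3} → {q4}.
Read '1': {q4} → {q3, q5}.
Read '1': {q3, q5} → {q2, q5}.
Read '1': {q2, q5} → {q2, q3, q5}.
Read '1': {q2, q3, q5} → {q2, q3, q5}.
Read '0': {q2, q3, q5} → {q2, q4}.
Read '1': {q2, q4} → {q3, q5}.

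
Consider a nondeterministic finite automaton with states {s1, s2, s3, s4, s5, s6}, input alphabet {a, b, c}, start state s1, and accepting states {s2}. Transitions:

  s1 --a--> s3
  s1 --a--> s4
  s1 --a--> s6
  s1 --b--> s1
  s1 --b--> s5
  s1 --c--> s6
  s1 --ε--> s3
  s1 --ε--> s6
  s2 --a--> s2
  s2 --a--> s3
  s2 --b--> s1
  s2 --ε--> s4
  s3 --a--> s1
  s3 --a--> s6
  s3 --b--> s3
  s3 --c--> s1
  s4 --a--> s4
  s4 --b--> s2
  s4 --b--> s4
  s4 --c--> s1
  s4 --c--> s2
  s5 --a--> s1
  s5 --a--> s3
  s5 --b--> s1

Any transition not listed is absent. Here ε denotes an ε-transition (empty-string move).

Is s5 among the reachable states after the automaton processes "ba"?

No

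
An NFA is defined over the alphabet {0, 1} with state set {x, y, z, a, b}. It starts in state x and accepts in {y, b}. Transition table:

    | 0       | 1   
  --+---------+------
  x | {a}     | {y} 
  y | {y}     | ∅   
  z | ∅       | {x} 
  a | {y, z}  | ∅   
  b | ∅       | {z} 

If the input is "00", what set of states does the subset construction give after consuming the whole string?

Start in {x}.
Read '0': x→{a}; now {a}.
Read '0': a→{y, z}; now {y, z}.

{y, z}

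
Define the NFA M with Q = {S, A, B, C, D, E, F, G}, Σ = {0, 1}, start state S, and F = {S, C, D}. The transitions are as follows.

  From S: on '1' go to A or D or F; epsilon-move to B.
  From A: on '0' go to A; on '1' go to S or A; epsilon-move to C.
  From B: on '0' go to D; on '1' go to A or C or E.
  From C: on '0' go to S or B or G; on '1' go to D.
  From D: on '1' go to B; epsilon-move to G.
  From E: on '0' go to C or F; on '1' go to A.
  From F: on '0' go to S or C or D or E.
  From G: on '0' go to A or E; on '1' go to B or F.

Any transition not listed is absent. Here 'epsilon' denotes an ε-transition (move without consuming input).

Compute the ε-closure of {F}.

{F}

Begin with {F}.
No ε-moves leave this set, so the closure equals the set itself.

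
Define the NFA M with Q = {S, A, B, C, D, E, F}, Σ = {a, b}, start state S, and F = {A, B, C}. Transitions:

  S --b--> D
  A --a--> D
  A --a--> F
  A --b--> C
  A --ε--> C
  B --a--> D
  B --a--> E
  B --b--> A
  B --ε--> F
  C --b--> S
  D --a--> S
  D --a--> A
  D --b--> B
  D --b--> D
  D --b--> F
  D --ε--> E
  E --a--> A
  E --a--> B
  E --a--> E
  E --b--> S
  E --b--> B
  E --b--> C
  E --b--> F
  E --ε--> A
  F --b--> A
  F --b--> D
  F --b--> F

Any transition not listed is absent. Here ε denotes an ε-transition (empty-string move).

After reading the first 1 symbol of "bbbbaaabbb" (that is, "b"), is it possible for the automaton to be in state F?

Start in {S}.
Read 'b': S→{D}; union {D}; ε-closure = {A, C, D, E}.
State F is not in {A, C, D, E}.

No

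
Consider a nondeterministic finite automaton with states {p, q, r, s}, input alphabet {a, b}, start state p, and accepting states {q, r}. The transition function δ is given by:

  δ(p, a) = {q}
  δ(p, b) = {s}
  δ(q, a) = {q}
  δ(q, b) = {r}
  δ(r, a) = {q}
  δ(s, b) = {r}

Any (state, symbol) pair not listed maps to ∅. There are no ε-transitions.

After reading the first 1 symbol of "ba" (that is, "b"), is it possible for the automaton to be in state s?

Start in {p}.
Read 'b': p→{s}; now {s}.
State s is in {s}.

Yes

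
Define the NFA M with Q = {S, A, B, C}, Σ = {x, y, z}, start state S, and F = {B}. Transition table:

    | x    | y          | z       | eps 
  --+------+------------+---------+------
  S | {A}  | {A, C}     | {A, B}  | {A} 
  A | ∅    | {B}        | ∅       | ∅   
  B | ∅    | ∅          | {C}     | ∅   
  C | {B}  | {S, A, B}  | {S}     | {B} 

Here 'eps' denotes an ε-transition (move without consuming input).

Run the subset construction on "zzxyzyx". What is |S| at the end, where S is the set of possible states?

0

Start: ε-closure({S}) = {S, A}.
Read 'z': S→{A, B}, A→∅; now {A, B}.
Read 'z': A→∅, B→{C}; union {C}; ε-closure = {B, C}.
Read 'x': B→∅, C→{B}; now {B}.
Read 'y': B→∅; now ∅.
The set is empty and remains empty for the remaining 3 symbols.
That set has 0 states.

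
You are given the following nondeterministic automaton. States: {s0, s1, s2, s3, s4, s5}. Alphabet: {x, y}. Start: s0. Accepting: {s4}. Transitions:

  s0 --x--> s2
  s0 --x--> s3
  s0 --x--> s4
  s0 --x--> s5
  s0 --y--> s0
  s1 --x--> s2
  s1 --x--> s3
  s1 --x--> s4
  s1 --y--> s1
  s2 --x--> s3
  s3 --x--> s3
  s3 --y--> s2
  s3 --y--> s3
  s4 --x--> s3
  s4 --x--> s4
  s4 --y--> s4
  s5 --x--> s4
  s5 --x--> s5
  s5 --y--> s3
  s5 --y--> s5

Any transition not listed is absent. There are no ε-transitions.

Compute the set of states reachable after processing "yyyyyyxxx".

Start in {s0}.
Read 'y': s0→{s0}; now {s0}.
Read 'y': s0→{s0}; now {s0}.
Read 'y': s0→{s0}; now {s0}.
Read 'y': s0→{s0}; now {s0}.
Read 'y': s0→{s0}; now {s0}.
Read 'y': s0→{s0}; now {s0}.
Read 'x': s0→{s2, s3, s4, s5}; now {s2, s3, s4, s5}.
Read 'x': s2→{s3}, s3→{s3}, s4→{s3, s4}, s5→{s4, s5}; now {s3, s4, s5}.
Read 'x': s3→{s3}, s4→{s3, s4}, s5→{s4, s5}; now {s3, s4, s5}.

{s3, s4, s5}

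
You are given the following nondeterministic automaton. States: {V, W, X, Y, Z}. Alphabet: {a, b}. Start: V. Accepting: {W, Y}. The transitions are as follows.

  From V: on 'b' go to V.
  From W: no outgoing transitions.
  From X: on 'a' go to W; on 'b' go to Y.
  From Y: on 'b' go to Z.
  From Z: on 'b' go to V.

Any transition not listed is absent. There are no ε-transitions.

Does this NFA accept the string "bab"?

Start in {V}.
Read 'b': {V} → {V}.
Read 'a': {V} → ∅.
The set is empty and remains empty for the remaining 1 symbol.
The final set ∅ contains no accepting state.

No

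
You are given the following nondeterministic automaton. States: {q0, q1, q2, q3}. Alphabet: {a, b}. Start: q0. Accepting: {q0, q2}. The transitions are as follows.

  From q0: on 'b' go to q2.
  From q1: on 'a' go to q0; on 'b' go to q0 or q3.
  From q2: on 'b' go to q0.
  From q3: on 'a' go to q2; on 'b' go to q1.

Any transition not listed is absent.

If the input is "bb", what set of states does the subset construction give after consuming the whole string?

{q0}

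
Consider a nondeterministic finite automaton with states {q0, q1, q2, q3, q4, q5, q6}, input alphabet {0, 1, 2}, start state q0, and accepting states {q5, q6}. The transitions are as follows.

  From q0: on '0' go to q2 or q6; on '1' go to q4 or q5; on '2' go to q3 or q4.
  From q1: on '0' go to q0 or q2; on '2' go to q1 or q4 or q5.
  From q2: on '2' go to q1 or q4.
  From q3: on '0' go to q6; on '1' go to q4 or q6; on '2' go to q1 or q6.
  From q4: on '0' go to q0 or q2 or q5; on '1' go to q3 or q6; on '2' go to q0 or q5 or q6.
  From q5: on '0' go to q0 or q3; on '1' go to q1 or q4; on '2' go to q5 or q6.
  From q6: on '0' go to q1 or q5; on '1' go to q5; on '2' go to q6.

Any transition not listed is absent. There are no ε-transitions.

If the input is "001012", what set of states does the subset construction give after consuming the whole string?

Start in {q0}.
Read '0': q0→{q2, q6}; now {q2, q6}.
Read '0': q2→∅, q6→{q1, q5}; now {q1, q5}.
Read '1': q1→∅, q5→{q1, q4}; now {q1, q4}.
Read '0': q1→{q0, q2}, q4→{q0, q2, q5}; now {q0, q2, q5}.
Read '1': q0→{q4, q5}, q2→∅, q5→{q1, q4}; now {q1, q4, q5}.
Read '2': q1→{q1, q4, q5}, q4→{q0, q5, q6}, q5→{q5, q6}; now {q0, q1, q4, q5, q6}.

{q0, q1, q4, q5, q6}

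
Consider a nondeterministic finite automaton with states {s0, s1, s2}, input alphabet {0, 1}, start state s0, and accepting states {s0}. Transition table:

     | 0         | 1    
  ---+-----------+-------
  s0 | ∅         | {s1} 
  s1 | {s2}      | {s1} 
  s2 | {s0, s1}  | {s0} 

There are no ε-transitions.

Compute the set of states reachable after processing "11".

{s1}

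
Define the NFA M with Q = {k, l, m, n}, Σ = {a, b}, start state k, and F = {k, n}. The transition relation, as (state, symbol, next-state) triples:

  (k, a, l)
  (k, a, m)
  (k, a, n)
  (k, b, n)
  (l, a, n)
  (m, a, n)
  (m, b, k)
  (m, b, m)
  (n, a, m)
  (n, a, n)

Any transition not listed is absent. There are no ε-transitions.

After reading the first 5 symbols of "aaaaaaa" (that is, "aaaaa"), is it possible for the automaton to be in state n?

Yes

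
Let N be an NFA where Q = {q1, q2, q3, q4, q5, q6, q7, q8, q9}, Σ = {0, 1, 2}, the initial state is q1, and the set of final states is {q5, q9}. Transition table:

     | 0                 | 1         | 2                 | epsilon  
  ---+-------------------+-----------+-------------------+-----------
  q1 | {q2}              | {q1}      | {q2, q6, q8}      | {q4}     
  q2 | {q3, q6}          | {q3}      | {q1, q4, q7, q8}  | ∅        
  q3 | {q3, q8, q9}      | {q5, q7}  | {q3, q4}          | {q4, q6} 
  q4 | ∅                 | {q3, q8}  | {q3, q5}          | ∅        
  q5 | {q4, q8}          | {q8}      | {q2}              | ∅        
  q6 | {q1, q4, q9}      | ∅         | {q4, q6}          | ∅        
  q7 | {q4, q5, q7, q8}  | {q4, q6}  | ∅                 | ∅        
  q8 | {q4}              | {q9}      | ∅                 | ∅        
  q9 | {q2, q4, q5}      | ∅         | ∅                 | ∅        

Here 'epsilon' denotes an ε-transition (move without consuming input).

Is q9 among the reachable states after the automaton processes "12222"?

Start: ε-closure({q1}) = {q1, q4}.
Read '1': q1→{q1}, q4→{q3, q8}; union {q1, q3, q8}; ε-closure = {q1, q3, q4, q6, q8}.
Read '2': q1→{q2, q6, q8}, q3→{q3, q4}, q4→{q3, q5}, q6→{q4, q6}, q8→∅; now {q2, q3, q4, q5, q6, q8}.
Read '2': q2→{q1, q4, q7, q8}, q3→{q3, q4}, q4→{q3, q5}, q5→{q2}, q6→{q4, q6}, q8→∅; now {q1, q2, q3, q4, q5, q6, q7, q8}.
Read '2': q1→{q2, q6, q8}, q2→{q1, q4, q7, q8}, q3→{q3, q4}, q4→{q3, q5}, q5→{q2}, q6→{q4, q6}, q7→∅, q8→∅; now {q1, q2, q3, q4, q5, q6, q7, q8}.
Read '2': q1→{q2, q6, q8}, q2→{q1, q4, q7, q8}, q3→{q3, q4}, q4→{q3, q5}, q5→{q2}, q6→{q4, q6}, q7→∅, q8→∅; now {q1, q2, q3, q4, q5, q6, q7, q8}.
State q9 is not in {q1, q2, q3, q4, q5, q6, q7, q8}.

No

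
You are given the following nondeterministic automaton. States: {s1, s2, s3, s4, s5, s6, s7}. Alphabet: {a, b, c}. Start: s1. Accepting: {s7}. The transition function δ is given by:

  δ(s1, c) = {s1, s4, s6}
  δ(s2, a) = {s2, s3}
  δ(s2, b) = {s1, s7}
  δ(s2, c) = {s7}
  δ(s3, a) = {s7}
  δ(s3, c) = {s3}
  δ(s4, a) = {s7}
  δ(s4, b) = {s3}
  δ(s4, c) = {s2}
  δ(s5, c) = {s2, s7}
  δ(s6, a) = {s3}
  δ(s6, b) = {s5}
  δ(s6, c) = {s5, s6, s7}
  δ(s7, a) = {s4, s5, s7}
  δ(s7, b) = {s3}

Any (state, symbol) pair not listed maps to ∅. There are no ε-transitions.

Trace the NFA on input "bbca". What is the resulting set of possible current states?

Start in {s1}.
Read 'b': s1→∅; now ∅.
The set is empty and remains empty for the remaining 3 symbols.

∅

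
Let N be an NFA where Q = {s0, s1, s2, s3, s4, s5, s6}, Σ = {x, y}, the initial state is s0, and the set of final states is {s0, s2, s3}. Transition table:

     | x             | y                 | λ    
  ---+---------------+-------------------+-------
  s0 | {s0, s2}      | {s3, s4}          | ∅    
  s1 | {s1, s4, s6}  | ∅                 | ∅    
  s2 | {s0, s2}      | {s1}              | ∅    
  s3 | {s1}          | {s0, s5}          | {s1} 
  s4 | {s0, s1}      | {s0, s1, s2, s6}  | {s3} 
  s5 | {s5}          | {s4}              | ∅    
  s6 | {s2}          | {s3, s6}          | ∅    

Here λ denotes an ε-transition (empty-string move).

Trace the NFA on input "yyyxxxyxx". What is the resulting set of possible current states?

{s0, s1, s2, s3, s4, s5, s6}

Start in {s0}.
Read 'y': {s0} → {s1, s3, s4}.
Read 'y': {s1, s3, s4} → {s0, s1, s2, s5, s6}.
Read 'y': {s0, s1, s2, s5, s6} → {s1, s3, s4, s6}.
Read 'x': {s1, s3, s4, s6} → {s0, s1, s2, s3, s4, s6}.
Read 'x': {s0, s1, s2, s3, s4, s6} → {s0, s1, s2, s3, s4, s6}.
Read 'x': {s0, s1, s2, s3, s4, s6} → {s0, s1, s2, s3, s4, s6}.
Read 'y': {s0, s1, s2, s3, s4, s6} → {s0, s1, s2, s3, s4, s5, s6}.
Read 'x': {s0, s1, s2, s3, s4, s5, s6} → {s0, s1, s2, s3, s4, s5, s6}.
Read 'x': {s0, s1, s2, s3, s4, s5, s6} → {s0, s1, s2, s3, s4, s5, s6}.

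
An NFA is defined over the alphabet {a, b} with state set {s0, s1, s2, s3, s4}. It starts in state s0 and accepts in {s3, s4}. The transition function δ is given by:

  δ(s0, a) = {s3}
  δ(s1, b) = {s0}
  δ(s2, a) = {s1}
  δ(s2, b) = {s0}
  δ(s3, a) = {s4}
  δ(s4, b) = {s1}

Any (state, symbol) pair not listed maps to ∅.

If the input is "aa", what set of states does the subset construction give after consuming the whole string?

{s4}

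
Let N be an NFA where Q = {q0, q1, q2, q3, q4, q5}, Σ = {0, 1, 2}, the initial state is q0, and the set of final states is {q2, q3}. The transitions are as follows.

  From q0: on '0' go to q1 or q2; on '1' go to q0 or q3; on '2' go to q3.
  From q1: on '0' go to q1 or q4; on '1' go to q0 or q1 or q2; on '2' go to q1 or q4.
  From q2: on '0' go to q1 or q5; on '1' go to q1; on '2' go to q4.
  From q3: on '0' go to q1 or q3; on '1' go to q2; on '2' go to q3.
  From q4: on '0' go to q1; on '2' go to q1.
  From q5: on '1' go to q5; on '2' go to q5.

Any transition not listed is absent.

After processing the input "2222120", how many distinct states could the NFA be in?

1

Start in {q0}.
Read '2': q0→{q3}; now {q3}.
Read '2': q3→{q3}; now {q3}.
Read '2': q3→{q3}; now {q3}.
Read '2': q3→{q3}; now {q3}.
Read '1': q3→{q2}; now {q2}.
Read '2': q2→{q4}; now {q4}.
Read '0': q4→{q1}; now {q1}.
That set has 1 state.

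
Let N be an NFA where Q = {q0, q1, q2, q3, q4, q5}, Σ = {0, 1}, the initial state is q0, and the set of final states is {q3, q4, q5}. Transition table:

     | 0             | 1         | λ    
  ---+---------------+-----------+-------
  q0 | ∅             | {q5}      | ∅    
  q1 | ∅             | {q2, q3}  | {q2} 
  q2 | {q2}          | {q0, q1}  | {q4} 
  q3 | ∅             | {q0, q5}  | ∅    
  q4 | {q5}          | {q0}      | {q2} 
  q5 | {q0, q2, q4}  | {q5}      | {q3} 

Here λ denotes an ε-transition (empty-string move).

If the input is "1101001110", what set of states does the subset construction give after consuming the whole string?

{q0, q2, q3, q4, q5}

Start in {q0}.
Read '1': {q0} → {q3, q5}.
Read '1': {q3, q5} → {q0, q3, q5}.
Read '0': {q0, q3, q5} → {q0, q2, q4}.
Read '1': {q0, q2, q4} → {q0, q1, q2, q3, q4, q5}.
Read '0': {q0, q1, q2, q3, q4, q5} → {q0, q2, q3, q4, q5}.
Read '0': {q0, q2, q3, q4, q5} → {q0, q2, q3, q4, q5}.
Read '1': {q0, q2, q3, q4, q5} → {q0, q1, q2, q3, q4, q5}.
Read '1': {q0, q1, q2, q3, q4, q5} → {q0, q1, q2, q3, q4, q5}.
Read '1': {q0, q1, q2, q3, q4, q5} → {q0, q1, q2, q3, q4, q5}.
Read '0': {q0, q1, q2, q3, q4, q5} → {q0, q2, q3, q4, q5}.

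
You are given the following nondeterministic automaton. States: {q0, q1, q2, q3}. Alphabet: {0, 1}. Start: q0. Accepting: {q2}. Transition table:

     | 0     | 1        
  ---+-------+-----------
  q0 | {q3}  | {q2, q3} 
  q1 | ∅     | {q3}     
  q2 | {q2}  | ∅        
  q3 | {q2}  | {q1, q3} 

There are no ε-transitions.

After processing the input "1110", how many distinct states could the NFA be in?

1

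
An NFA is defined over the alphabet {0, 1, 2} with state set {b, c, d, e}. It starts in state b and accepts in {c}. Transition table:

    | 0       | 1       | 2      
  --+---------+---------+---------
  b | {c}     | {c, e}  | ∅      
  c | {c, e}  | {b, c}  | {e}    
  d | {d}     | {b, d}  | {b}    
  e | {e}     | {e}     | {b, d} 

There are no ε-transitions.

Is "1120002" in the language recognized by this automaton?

Start in {b}.
Read '1': b→{c, e}; now {c, e}.
Read '1': c→{b, c}, e→{e}; now {b, c, e}.
Read '2': b→∅, c→{e}, e→{b, d}; now {b, d, e}.
Read '0': b→{c}, d→{d}, e→{e}; now {c, d, e}.
Read '0': c→{c, e}, d→{d}, e→{e}; now {c, d, e}.
Read '0': c→{c, e}, d→{d}, e→{e}; now {c, d, e}.
Read '2': c→{e}, d→{b}, e→{b, d}; now {b, d, e}.
The final set {b, d, e} contains no accepting state.

No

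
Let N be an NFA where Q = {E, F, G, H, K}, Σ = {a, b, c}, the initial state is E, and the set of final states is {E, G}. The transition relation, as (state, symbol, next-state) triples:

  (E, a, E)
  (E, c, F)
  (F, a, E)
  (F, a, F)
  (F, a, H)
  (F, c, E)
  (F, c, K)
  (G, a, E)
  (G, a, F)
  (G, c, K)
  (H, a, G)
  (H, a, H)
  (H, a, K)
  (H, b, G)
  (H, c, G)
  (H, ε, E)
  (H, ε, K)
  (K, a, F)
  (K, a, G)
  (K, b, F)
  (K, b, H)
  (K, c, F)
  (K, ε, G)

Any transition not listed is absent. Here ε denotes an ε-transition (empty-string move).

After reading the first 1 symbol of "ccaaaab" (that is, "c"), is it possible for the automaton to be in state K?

No

Start in {E}.
Read 'c': E→{F}; now {F}.
State K is not in {F}.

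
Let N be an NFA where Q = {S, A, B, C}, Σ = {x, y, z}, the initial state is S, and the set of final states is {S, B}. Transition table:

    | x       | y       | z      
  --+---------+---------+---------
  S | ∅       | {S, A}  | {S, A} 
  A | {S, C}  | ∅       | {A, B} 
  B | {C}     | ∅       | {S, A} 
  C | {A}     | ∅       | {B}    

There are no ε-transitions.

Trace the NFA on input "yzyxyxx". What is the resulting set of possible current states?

Start in {S}.
Read 'y': S→{S, A}; now {S, A}.
Read 'z': S→{S, A}, A→{A, B}; now {S, A, B}.
Read 'y': S→{S, A}, A→∅, B→∅; now {S, A}.
Read 'x': S→∅, A→{S, C}; now {S, C}.
Read 'y': S→{S, A}, C→∅; now {S, A}.
Read 'x': S→∅, A→{S, C}; now {S, C}.
Read 'x': S→∅, C→{A}; now {A}.

{A}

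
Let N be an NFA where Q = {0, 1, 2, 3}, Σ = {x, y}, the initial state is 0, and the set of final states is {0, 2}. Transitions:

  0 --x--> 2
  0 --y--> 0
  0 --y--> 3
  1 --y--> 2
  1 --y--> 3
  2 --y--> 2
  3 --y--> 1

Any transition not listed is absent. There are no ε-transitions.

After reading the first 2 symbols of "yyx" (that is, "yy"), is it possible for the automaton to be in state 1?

Yes

Start in {0}.
Read 'y': {0} → {0, 3}.
Read 'y': {0, 3} → {0, 1, 3}.
State 1 is in {0, 1, 3}.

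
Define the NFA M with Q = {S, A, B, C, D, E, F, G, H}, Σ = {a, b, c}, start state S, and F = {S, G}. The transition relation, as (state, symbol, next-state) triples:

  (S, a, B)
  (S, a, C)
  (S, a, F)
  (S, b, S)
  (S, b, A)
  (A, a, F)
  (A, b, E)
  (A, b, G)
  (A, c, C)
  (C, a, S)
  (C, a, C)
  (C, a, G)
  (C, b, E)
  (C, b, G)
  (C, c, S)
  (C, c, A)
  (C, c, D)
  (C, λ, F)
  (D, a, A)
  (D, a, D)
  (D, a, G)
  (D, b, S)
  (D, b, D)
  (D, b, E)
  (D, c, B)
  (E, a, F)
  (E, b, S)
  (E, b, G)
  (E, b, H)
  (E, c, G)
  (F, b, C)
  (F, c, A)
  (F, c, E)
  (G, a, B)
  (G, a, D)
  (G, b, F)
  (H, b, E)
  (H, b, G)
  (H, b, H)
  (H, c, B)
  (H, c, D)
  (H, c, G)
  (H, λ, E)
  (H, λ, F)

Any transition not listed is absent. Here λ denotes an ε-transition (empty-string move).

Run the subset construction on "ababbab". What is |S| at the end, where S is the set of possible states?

Start in {S}.
Read 'a': {S} → {B, C, F}.
Read 'b': {B, C, F} → {C, E, F, G}.
Read 'a': {C, E, F, G} → {S, B, C, D, F, G}.
Read 'b': {S, B, C, D, F, G} → {S, A, C, D, E, F, G}.
Read 'b': {S, A, C, D, E, F, G} → {S, A, C, D, E, F, G, H}.
Read 'a': {S, A, C, D, E, F, G, H} → {S, A, B, C, D, F, G}.
Read 'b': {S, A, B, C, D, F, G} → {S, A, C, D, E, F, G}.
That set has 7 states.

7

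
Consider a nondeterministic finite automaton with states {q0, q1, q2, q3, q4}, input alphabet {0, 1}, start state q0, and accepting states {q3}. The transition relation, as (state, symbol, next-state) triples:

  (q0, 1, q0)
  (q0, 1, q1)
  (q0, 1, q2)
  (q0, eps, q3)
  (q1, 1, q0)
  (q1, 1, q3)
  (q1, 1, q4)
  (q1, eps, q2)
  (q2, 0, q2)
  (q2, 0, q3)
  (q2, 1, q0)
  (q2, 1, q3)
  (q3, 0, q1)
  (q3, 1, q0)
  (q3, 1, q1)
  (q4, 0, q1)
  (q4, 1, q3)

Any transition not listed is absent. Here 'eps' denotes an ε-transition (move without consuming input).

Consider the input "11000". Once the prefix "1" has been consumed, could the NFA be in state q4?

No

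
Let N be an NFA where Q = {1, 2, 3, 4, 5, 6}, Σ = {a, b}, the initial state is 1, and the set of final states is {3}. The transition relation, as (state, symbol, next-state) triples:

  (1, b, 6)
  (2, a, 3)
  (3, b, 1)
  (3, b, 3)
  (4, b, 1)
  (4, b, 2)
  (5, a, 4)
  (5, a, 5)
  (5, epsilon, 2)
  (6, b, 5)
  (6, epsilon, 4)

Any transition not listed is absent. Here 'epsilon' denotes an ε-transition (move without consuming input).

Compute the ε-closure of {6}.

Begin with {6}.
ε-move 6 → 4; add 4.

{4, 6}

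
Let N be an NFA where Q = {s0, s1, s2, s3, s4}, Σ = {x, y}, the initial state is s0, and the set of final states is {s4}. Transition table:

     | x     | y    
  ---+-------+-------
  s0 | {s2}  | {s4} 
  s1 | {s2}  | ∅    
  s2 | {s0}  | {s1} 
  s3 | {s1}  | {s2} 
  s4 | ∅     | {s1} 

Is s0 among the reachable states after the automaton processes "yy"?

Start in {s0}.
Read 'y': s0→{s4}; now {s4}.
Read 'y': s4→{s1}; now {s1}.
State s0 is not in {s1}.

No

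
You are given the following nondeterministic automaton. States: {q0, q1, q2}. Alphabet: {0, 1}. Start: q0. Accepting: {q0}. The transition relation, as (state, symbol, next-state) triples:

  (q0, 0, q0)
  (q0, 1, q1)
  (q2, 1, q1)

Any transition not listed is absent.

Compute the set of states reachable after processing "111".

∅

Start in {q0}.
Read '1': q0→{q1}; now {q1}.
Read '1': q1→∅; now ∅.
The set is empty and remains empty for the remaining 1 symbol.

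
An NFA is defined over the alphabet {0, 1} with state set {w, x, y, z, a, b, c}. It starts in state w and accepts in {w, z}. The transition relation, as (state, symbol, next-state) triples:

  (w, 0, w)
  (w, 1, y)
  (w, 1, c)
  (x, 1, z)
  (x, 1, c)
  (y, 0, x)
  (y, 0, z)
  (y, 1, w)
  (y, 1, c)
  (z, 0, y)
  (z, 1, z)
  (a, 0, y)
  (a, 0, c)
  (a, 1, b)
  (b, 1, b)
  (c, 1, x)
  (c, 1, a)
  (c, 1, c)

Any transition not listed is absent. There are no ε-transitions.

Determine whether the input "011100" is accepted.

Start in {w}.
Read '0': {w} → {w}.
Read '1': {w} → {y, c}.
Read '1': {y, c} → {w, x, a, c}.
Read '1': {w, x, a, c} → {x, y, z, a, b, c}.
Read '0': {x, y, z, a, b, c} → {x, y, z, c}.
Read '0': {x, y, z, c} → {x, y, z}.
The final set {x, y, z} contains the accepting state z.

Yes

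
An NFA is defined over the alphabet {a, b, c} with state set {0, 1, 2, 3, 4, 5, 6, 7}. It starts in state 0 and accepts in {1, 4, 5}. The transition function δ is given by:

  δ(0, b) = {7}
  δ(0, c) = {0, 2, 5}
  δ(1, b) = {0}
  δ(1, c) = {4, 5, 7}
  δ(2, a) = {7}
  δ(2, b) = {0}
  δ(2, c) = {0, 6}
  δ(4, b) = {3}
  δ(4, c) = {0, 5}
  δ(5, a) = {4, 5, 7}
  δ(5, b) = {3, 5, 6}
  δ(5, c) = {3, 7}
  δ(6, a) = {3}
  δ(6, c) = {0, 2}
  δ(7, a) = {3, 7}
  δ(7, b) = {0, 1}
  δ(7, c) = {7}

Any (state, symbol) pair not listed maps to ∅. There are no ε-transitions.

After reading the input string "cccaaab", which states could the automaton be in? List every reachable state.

Start in {0}.
Read 'c': 0→{0, 2, 5}; now {0, 2, 5}.
Read 'c': 0→{0, 2, 5}, 2→{0, 6}, 5→{3, 7}; now {0, 2, 3, 5, 6, 7}.
Read 'c': 0→{0, 2, 5}, 2→{0, 6}, 3→∅, 5→{3, 7}, 6→{0, 2}, 7→{7}; now {0, 2, 3, 5, 6, 7}.
Read 'a': 0→∅, 2→{7}, 3→∅, 5→{4, 5, 7}, 6→{3}, 7→{3, 7}; now {3, 4, 5, 7}.
Read 'a': 3→∅, 4→∅, 5→{4, 5, 7}, 7→{3, 7}; now {3, 4, 5, 7}.
Read 'a': 3→∅, 4→∅, 5→{4, 5, 7}, 7→{3, 7}; now {3, 4, 5, 7}.
Read 'b': 3→∅, 4→{3}, 5→{3, 5, 6}, 7→{0, 1}; now {0, 1, 3, 5, 6}.

{0, 1, 3, 5, 6}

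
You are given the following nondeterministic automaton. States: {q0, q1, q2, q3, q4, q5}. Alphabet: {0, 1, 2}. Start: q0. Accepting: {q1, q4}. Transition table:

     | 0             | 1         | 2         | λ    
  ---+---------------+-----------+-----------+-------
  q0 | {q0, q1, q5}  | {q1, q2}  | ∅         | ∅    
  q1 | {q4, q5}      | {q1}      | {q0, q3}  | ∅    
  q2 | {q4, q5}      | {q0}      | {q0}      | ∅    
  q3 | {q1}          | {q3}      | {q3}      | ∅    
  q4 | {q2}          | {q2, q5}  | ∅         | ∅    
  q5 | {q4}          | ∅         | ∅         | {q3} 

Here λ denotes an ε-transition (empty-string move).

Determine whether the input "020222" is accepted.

No

Start in {q0}.
Read '0': q0→{q0, q1, q5}; union {q0, q1, q5}; ε-closure = {q0, q1, q3, q5}.
Read '2': q0→∅, q1→{q0, q3}, q3→{q3}, q5→∅; now {q0, q3}.
Read '0': q0→{q0, q1, q5}, q3→{q1}; union {q0, q1, q5}; ε-closure = {q0, q1, q3, q5}.
Read '2': q0→∅, q1→{q0, q3}, q3→{q3}, q5→∅; now {q0, q3}.
Read '2': q0→∅, q3→{q3}; now {q3}.
Read '2': q3→{q3}; now {q3}.
The final set {q3} contains no accepting state.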